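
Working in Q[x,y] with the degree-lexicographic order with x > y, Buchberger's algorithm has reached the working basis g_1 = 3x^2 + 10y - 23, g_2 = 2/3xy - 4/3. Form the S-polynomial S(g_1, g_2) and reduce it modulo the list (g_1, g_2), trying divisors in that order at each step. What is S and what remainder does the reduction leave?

S(g_1, g_2) = 10/3y^2 + 2x - 23/3y; remainder on division = 10/3y^2 + 2x - 23/3y.

lcm(LM(g_1), LM(g_2)) = x^2y.
S = (lcm/LT(g_1))·g_1 − (lcm/LT(g_2))·g_2 = 10/3y^2 + 2x - 23/3y.
Reduce S modulo (g_1, g_2) in that order:
  leading term y^2: no divisor's leading term divides it; move 10/3y^2 to the remainder.
  leading term x: no divisor's leading term divides it; move 2x to the remainder.
  leading term y: no divisor's leading term divides it; move -23/3y to the remainder.
The remainder 10/3y^2 + 2x - 23/3y is nonzero, so it would be added as the next basis element.
This is the inner loop of Buchberger's algorithm — each nonzero remainder becomes a new basis element.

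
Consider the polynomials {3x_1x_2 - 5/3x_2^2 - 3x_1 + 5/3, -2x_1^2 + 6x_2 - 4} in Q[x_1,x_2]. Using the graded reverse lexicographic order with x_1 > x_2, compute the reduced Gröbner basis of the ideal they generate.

G = {x_2^3 - 218/25x_2^2 + 76/5x_2 - 187/25, x_1^2 - 3x_2 + 2, x_1x_2 - 5/9x_2^2 - x_1 + 5/9}

The reduced Gröbner basis is the canonical form of the ideal for this ordering.

f_1 = 3x_1x_2 - 5/3x_2^2 - 3x_1 + 5/3, LT = x_1x_2.
f_2 = -2x_1^2 + 6x_2 - 4, LT = x_1^2.

S(f_1,f_2): lcm = x_1^2x_2. S = -5/9x_1x_2^2 - x_1^2 + 3x_2^2 + 5/9x_1 - 2x_2.
  leading term x_1x_2^2: subtract (-5/27x_2)·f_1 from -5/9x_1x_2^2 - x_1^2 + 3x_2^2 + 5/9x_1 - 2x_2 → -25/81x_2^3 - x_1^2 - 5/9x_1x_2 + 3x_2^2 + 5/9x_1 - 137/81x_2
  leading term x_2^3: no divisor's leading term divides it; move -25/81x_2^3 to the remainder.
  leading term x_1^2: subtract (1/2)·f_2 from -x_1^2 - 5/9x_1x_2 + 3x_2^2 + 5/9x_1 - 137/81x_2 → -5/9x_1x_2 + 3x_2^2 + 5/9x_1 - 380/81x_2 + 2
  leading term x_1x_2: subtract (-5/27)·f_1 from -5/9x_1x_2 + 3x_2^2 + 5/9x_1 - 380/81x_2 + 2 → 218/81x_2^2 - 380/81x_2 + 187/81
  leading term x_2^2: no divisor's leading term divides it; move 218/81x_2^2 to the remainder.
  leading term x_2: no divisor's leading term divides it; move -380/81x_2 to the remainder.
  leading term 1: no divisor's leading term divides it; move 187/81 to the remainder.
  remainder -25/81x_2^3 + 218/81x_2^2 - 380/81x_2 + 187/81 ≠ 0; add g_3 = -25/81x_2^3 + 218/81x_2^2 - 380/81x_2 + 187/81 to the basis.

The other S-polynomials (S(f_1,g_3), S(f_2,g_3)) all reduce to 0 modulo the current basis, so we have a Gröbner basis.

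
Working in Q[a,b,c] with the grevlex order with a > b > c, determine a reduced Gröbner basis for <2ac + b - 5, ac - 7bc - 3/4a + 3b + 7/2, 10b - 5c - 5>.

G = {a^2 - 113/12a + 21/2c + 13/3, ac + 1/4c - 9/4, c^2 + 3/14a + 9/14c - 29/14, b - 1/2c - 1/2}

f_1 = 2ac + b - 5, LT = ac.
f_2 = ac - 7bc - 3/4a + 3b + 7/2, LT = ac.
f_3 = 10b - 5c - 5, LT = b.

S(f_1,f_2): lcm = ac. S = 7bc + 3/4a - 5/2b - 6.
  leading term bc: subtract (7/10c)·f_3 from 7bc + 3/4a - 5/2b - 6 → 7/2c^2 + 3/4a - 5/2b + 7/2c - 6
  leading term c^2: no divisor's leading term divides it; move 7/2c^2 to the remainder.
  leading term a: no divisor's leading term divides it; move 3/4a to the remainder.
  leading term b: subtract (-1/4)·f_3 from -5/2b + 7/2c - 6 → 9/4c - 29/4
  leading term c: no divisor's leading term divides it; move 9/4c to the remainder.
  leading term 1: no divisor's leading term divides it; move -29/4 to the remainder.
  remainder 7/2c^2 + 3/4a + 9/4c - 29/4 ≠ 0; add g_4 = 7/2c^2 + 3/4a + 9/4c - 29/4 to the basis.

S(f_1,f_3): leading monomials are coprime, so the S-polynomial reduces to 0 (Buchberger's first criterion).
S(f_2,f_3): leading monomials are coprime, so the S-polynomial reduces to 0 (Buchberger's first criterion).
S(f_1,g_4): lcm = ac^2. S = -3/14a^2 - 9/14ac + 1/2bc + 29/14a - 5/2c.
  leading term a^2: no divisor's leading term divides it; move -3/14a^2 to the remainder.
  leading term ac: subtract (-9/28)·f_1 from -9/14ac + 1/2bc + 29/14a - 5/2c → 1/2bc + 29/14a + 9/28b - 5/2c - 45/28
  leading term bc: subtract (1/20c)·f_3 from 1/2bc + 29/14a + 9/28b - 5/2c - 45/28 → 1/4c^2 + 29/14a + 9/28b - 9/4c - 45/28
  leading term c^2: subtract (1/14)·g_4 from 1/4c^2 + 29/14a + 9/28b - 9/4c - 45/28 → 113/56a + 9/28b - 135/56c - 61/56
  leading term a: no divisor's leading term divides it; move 113/56a to the remainder.
  leading term b: subtract (9/280)·f_3 from 9/28b - 135/56c - 61/56 → -9/4c - 13/14
  leading term c: no divisor's leading term divides it; move -9/4c to the remainder.
  leading term 1: no divisor's leading term divides it; move -13/14 to the remainder.
  remainder -3/14a^2 + 113/56a - 9/4c - 13/14 ≠ 0; add g_5 = -3/14a^2 + 113/56a - 9/4c - 13/14 to the basis.

S(f_2,g_4): lcm = ac^2. S = -7bc^2 - 3/14a^2 - 39/28ac + 3bc + 29/14a + 7/2c.
  leading term bc^2: subtract (-7/10c^2)·f_3 from -7bc^2 - 3/14a^2 - 39/28ac + 3bc + 29/14a + 7/2c → -7/2c^3 - 3/14a^2 - 39/28ac + 3bc - 7/2c^2 + 29/14a + 7/2c
  leading term c^3: subtract (-c)·g_4 from -7/2c^3 - 3/14a^2 - 39/28ac + 3bc - 7/2c^2 + 29/14a + 7/2c → -3/14a^2 - 9/14ac + 3bc - 5/4c^2 + 29/14a - 15/4c
  leading term a^2: subtract (1)·g_5 from -3/14a^2 - 9/14ac + 3bc - 5/4c^2 + 29/14a - 15/4c → -9/14ac + 3bc - 5/4c^2 + 3/56a - 3/2c + 13/14
  leading term ac: subtract (-9/28)·f_1 from -9/14ac + 3bc - 5/4c^2 + 3/56a - 3/2c + 13/14 → 3bc - 5/4c^2 + 3/56a + 9/28b - 3/2c - 19/28
  leading term bc: subtract (3/10c)·f_3 from 3bc - 5/4c^2 + 3/56a + 9/28b - 3/2c - 19/28 → 1/4c^2 + 3/56a + 9/28b - 19/28
  leading term c^2: subtract (1/14)·g_4 from 1/4c^2 + 3/56a + 9/28b - 19/28 → 9/28b - 9/56c - 9/56
  leading term b: subtract (9/280)·f_3 from 9/28b - 9/56c - 9/56 → 0
  remainder 0.

S(f_3,g_4): leading monomials are coprime, so the S-polynomial reduces to 0 (Buchberger's first criterion).
S(f_1,g_5): lcm = a^2c. S = 1/2ab + 113/12ac - 21/2c^2 - 5/2a - 13/3c.
  leading term ab: subtract (1/20a)·f_3 from 1/2ab + 113/12ac - 21/2c^2 - 5/2a - 13/3c → 29/3ac - 21/2c^2 - 9/4a - 13/3c
  leading term ac: subtract (29/6)·f_1 from 29/3ac - 21/2c^2 - 9/4a - 13/3c → -21/2c^2 - 9/4a - 29/6b - 13/3c + 145/6
  leading term c^2: subtract (-3)·g_4 from -21/2c^2 - 9/4a - 29/6b - 13/3c + 145/6 → -29/6b + 29/12c + 29/12
  leading term b: subtract (-29/60)·f_3 from -29/6b + 29/12c + 29/12 → 0
  remainder 0.

S(f_2,g_5): lcm = a^2c. S = -7abc - 3/4a^2 + 3ab + 113/12ac - 21/2c^2 + 7/2a - 13/3c.
  leading term abc: subtract (-7/2b)·f_1 from -7abc - 3/4a^2 + 3ab + 113/12ac - 21/2c^2 + 7/2a - 13/3c → -3/4a^2 + 3ab + 7/2b^2 + 113/12ac - 21/2c^2 + 7/2a - 35/2b - 13/3c
  leading term a^2: subtract (7/2)·g_5 from -3/4a^2 + 3ab + 7/2b^2 + 113/12ac - 21/2c^2 + 7/2a - 35/2b - 13/3c → 3ab + 7/2b^2 + 113/12ac - 21/2c^2 - 57/16a - 35/2b + 85/24c + 13/4
  leading term ab: subtract (3/10a)·f_3 from 3ab + 7/2b^2 + 113/12ac - 21/2c^2 - 57/16a - 35/2b + 85/24c + 13/4 → 7/2b^2 + 131/12ac - 21/2c^2 - 33/16a - 35/2b + 85/24c + 13/4
  leading term b^2: subtract (7/20b)·f_3 from 7/2b^2 + 131/12ac - 21/2c^2 - 33/16a - 35/2b + 85/24c + 13/4 → 131/12ac + 7/4bc - 21/2c^2 - 33/16a - 63/4b + 85/24c + 13/4
  leading term ac: subtract (131/24)·f_1 from 131/12ac + 7/4bc - 21/2c^2 - 33/16a - 63/4b + 85/24c + 13/4 → 7/4bc - 21/2c^2 - 33/16a - 509/24b + 85/24c + 733/24
  leading term bc: subtract (7/40c)·f_3 from 7/4bc - 21/2c^2 - 33/16a - 509/24b + 85/24c + 733/24 → -77/8c^2 - 33/16a - 509/24b + 53/12c + 733/24
  leading term c^2: subtract (-11/4)·g_4 from -77/8c^2 - 33/16a - 509/24b + 53/12c + 733/24 → -509/24b + 509/48c + 509/48
  leading term b: subtract (-509/240)·f_3 from -509/24b + 509/48c + 509/48 → 0
  remainder 0.

S(f_3,g_5): leading monomials are coprime, so the S-polynomial reduces to 0 (Buchberger's first criterion).
S(g_4,g_5): leading monomials are coprime, so the S-polynomial reduces to 0 (Buchberger's first criterion).
Every S-polynomial of the final basis reduces to 0, so we have a Gröbner basis.
Inter-reduce: drop elements whose leading term is divisible by another's, tail-reduce, and make monic.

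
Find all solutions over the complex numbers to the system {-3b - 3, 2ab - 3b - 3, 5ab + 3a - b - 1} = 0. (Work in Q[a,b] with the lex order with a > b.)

{(0, -1)}

Compute a lex Gröbner basis by Buchberger's algorithm.
f_1 = -3b - 3, LT = b.
f_2 = 2ab - 3b - 3, LT = ab.
f_3 = 5ab + 3a - b - 1, LT = ab.

S(f_1,f_2): lcm = ab. S = a + 3/2b + 3/2.
  reduce S modulo (f_1, f_2, f_3):
  remainder a ≠ 0; add h_4 = a to the basis.

The other S-polynomials (S(f_1,f_3), S(f_2,f_3), S(f_1,h_4), S(f_2,h_4), S(f_3,h_4)) all reduce to 0 modulo the current basis, so we have a Gröbner basis.
Inter-reduce: drop elements whose leading term is divisible by another's, tail-reduce, and make monic.
Reduced Gröbner basis: {a, b + 1}.

From the last basis element, b + 1 = 0, so b takes values in {-1}. Each choice, substituted upward through the basis, yields the corresponding point(s) of the solution set.
  b = -1: the earlier basis element becomes a = 0, giving a = 0 — point (0, -1).
Zero-dimensionality of the ideal guarantees finitely many solutions over ℂ.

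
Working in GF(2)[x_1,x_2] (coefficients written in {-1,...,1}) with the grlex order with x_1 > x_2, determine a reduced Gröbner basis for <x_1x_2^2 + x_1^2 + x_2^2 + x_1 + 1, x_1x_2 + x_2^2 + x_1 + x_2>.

G = {x_1^3 + x_2 + 1, x_2^3 + x_1^2 + x_2^2 + x_2 + 1, x_1x_2 + x_2^2 + x_1 + x_2}

f_1 = x_1x_2^2 + x_1^2 + x_2^2 + x_1 + 1, LT = x_1x_2^2.
f_2 = x_1x_2 + x_2^2 + x_1 + x_2, LT = x_1x_2.

S(f_1,f_2): lcm = x_1x_2^2. S = x_2^3 + x_1^2 + x_1x_2 + x_1 + 1.
  leading term x_2^3: no divisor's leading term divides it; move x_2^3 to the remainder.
  leading term x_1^2: no divisor's leading term divides it; move x_1^2 to the remainder.
  leading term x_1x_2: subtract (1)·f_2 from x_1x_2 + x_1 + 1 → x_2^2 + x_2 + 1
  leading term x_2^2: no divisor's leading term divides it; move x_2^2 to the remainder.
  leading term x_2: no divisor's leading term divides it; move x_2 to the remainder.
  leading term 1: no divisor's leading term divides it; move 1 to the remainder.
  remainder x_2^3 + x_1^2 + x_2^2 + x_2 + 1 ≠ 0; add g_3 = x_2^3 + x_1^2 + x_2^2 + x_2 + 1 to the basis.

S(f_1,g_3): lcm = x_1x_2^3. S = x_1^3 + x_1^2x_2 + x_1x_2^2 + x_2^3 + x_1 + x_2.
  leading term x_1^3: no divisor's leading term divides it; move x_1^3 to the remainder.
  leading term x_1^2x_2: subtract (x_1)·f_2 from x_1^2x_2 + x_1x_2^2 + x_2^3 + x_1 + x_2 → x_2^3 + x_1^2 + x_1x_2 + x_1 + x_2
  leading term x_2^3: subtract (1)·g_3 from x_2^3 + x_1^2 + x_1x_2 + x_1 + x_2 → x_1x_2 + x_2^2 + x_1 + 1
  leading term x_1x_2: subtract (1)·f_2 from x_1x_2 + x_2^2 + x_1 + 1 → x_2 + 1
  leading term x_2: no divisor's leading term divides it; move x_2 to the remainder.
  leading term 1: no divisor's leading term divides it; move 1 to the remainder.
  remainder x_1^3 + x_2 + 1 ≠ 0; add g_4 = x_1^3 + x_2 + 1 to the basis.

S(f_2,g_3): lcm = x_1x_2^3. S = x_2^4 + x_1^3 + x_2^3 + x_1x_2 + x_1.
  leading term x_2^4: subtract (x_2)·g_3 from x_2^4 + x_1^3 + x_2^3 + x_1x_2 + x_1 → x_1^3 + x_1^2x_2 + x_1x_2 + x_2^2 + x_1 + x_2
  leading term x_1^3: subtract (1)·g_4 from x_1^3 + x_1^2x_2 + x_1x_2 + x_2^2 + x_1 + x_2 → x_1^2x_2 + x_1x_2 + x_2^2 + x_1 + 1
  leading term x_1^2x_2: subtract (x_1)·f_2 from x_1^2x_2 + x_1x_2 + x_2^2 + x_1 + 1 → x_1x_2^2 + x_1^2 + x_2^2 + x_1 + 1
  leading term x_1x_2^2: subtract (1)·f_1 from x_1x_2^2 + x_1^2 + x_2^2 + x_1 + 1 → 0
  remainder 0.

S(f_1,g_4): lcm = x_1^3x_2^2. S = x_1^4 + x_1^2x_2^2 + x_1^3 + x_2^3 + x_1^2 + x_2^2.
  leading term x_1^4: subtract (x_1)·g_4 from x_1^4 + x_1^2x_2^2 + x_1^3 + x_2^3 + x_1^2 + x_2^2 → x_1^2x_2^2 + x_1^3 + x_2^3 + x_1^2 + x_1x_2 + x_2^2 + x_1
  leading term x_1^2x_2^2: subtract (x_1)·f_1 from x_1^2x_2^2 + x_1^3 + x_2^3 + x_1^2 + x_1x_2 + x_2^2 + x_1 → x_1x_2^2 + x_2^3 + x_1x_2 + x_2^2
  leading term x_1x_2^2: subtract (1)·f_1 from x_1x_2^2 + x_2^3 + x_1x_2 + x_2^2 → x_2^3 + x_1^2 + x_1x_2 + x_1 + 1
  leading term x_2^3: subtract (1)·g_3 from x_2^3 + x_1^2 + x_1x_2 + x_1 + 1 → x_1x_2 + x_2^2 + x_1 + x_2
  leading term x_1x_2: subtract (1)·f_2 from x_1x_2 + x_2^2 + x_1 + x_2 → 0
  remainder 0.

S(f_2,g_4): lcm = x_1^3x_2. S = x_1^2x_2^2 + x_1^3 + x_1^2x_2 + x_2^2 + x_2.
  leading term x_1^2x_2^2: subtract (x_1)·f_1 from x_1^2x_2^2 + x_1^3 + x_1^2x_2 + x_2^2 + x_2 → x_1^2x_2 + x_1x_2^2 + x_1^2 + x_2^2 + x_1 + x_2
  leading term x_1^2x_2: subtract (x_1)·f_2 from x_1^2x_2 + x_1x_2^2 + x_1^2 + x_2^2 + x_1 + x_2 → x_1x_2 + x_2^2 + x_1 + x_2
  leading term x_1x_2: subtract (1)·f_2 from x_1x_2 + x_2^2 + x_1 + x_2 → 0
  remainder 0.

S(g_3,g_4): leading monomials are coprime, so the S-polynomial reduces to 0 (Buchberger's first criterion).
Every S-polynomial of the final basis reduces to 0, so we have a Gröbner basis.
Inter-reduce: drop elements whose leading term is divisible by another's, tail-reduce, and make monic.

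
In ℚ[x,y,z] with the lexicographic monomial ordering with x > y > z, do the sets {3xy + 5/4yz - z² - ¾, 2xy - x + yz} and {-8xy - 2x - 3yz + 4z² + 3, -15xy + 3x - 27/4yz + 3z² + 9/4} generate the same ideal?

Yes, the ideals are equal.

Equality of ideals is decidable: compute both reduced Gröbner bases (unique for the ordering) and check whether they agree.
Buchberger on the first generating set:
f_1 = 3xy + 5/4yz - z² - ¾, LT = xy.
f_2 = 2xy - x + yz, LT = xy.

S(f_1,f_2): lcm = xy. S = ½x - 1/12yz - ⅓z² - ¼.
  leading term x: no divisor's leading term divides it; move ½x to the remainder.
  leading term yz: no divisor's leading term divides it; move -1/12yz to the remainder.
  leading term z²: no divisor's leading term divides it; move -⅓z² to the remainder.
  leading term 1: no divisor's leading term divides it; move -¼ to the remainder.
  remainder ½x - 1/12yz - ⅓z² - ¼ ≠ 0; add g_3 = ½x - 1/12yz - ⅓z² - ¼ to the basis.

S(f_1,g_3): lcm = xy. S = ⅙y²z + ⅔yz² + 5/12yz + ½y - ⅓z² - ¼.
  leading term y²z: no divisor's leading term divides it; move ⅙y²z to the remainder.
  leading term yz²: no divisor's leading term divides it; move ⅔yz² to the remainder.
  leading term yz: no divisor's leading term divides it; move 5/12yz to the remainder.
  leading term y: no divisor's leading term divides it; move ½y to the remainder.
  leading term z²: no divisor's leading term divides it; move -⅓z² to the remainder.
  leading term 1: no divisor's leading term divides it; move -¼ to the remainder.
  remainder ⅙y²z + ⅔yz² + 5/12yz + ½y - ⅓z² - ¼ ≠ 0; add g_4 = ⅙y²z + ⅔yz² + 5/12yz + ½y - ⅓z² - ¼ to the basis.

The other S-polynomials (S(f_2,g_3), S(f_1,g_4), S(f_2,g_4), S(g_3,g_4)) all reduce to 0 modulo the current basis, so we have a Gröbner basis.
Inter-reduce: drop elements whose leading term is divisible by another's, tail-reduce, and make monic.
Reduced Gröbner basis: {x - ⅙yz - ⅔z² - ½, y²z + 4yz² + 5/2yz + 3y - 2z² - 3/2}.

Buchberger on the second generating set:
h_1 = -8xy - 2x - 3yz + 4z² + 3, LT = xy.
h_2 = -15xy + 3x - 27/4yz + 3z² + 9/4, LT = xy.

S(h_1,h_2): lcm = xy. S = 9/20x - 3/40yz - 3/10z² - 9/40.
  leading term x: no divisor's leading term divides it; move 9/20x to the remainder.
  leading term yz: no divisor's leading term divides it; move -3/40yz to the remainder.
  leading term z²: no divisor's leading term divides it; move -3/10z² to the remainder.
  leading term 1: no divisor's leading term divides it; move -9/40 to the remainder.
  remainder 9/20x - 3/40yz - 3/10z² - 9/40 ≠ 0; add k_3 = 9/20x - 3/40yz - 3/10z² - 9/40 to the basis.

S(h_1,k_3): lcm = xy. S = ¼x + ⅙y²z + ⅔yz² + ⅜yz + ½y - ½z² - ⅜.
  leading term x: subtract (5/9)·k_3 from ¼x + ⅙y²z + ⅔yz² + ⅜yz + ½y - ½z² - ⅜ → ⅙y²z + ⅔yz² + 5/12yz + ½y - ⅓z² - ¼
  leading term y²z: no divisor's leading term divides it; move ⅙y²z to the remainder.
  leading term yz²: no divisor's leading term divides it; move ⅔yz² to the remainder.
  leading term yz: no divisor's leading term divides it; move 5/12yz to the remainder.
  leading term y: no divisor's leading term divides it; move ½y to the remainder.
  leading term z²: no divisor's leading term divides it; move -⅓z² to the remainder.
  leading term 1: no divisor's leading term divides it; move -¼ to the remainder.
  remainder ⅙y²z + ⅔yz² + 5/12yz + ½y - ⅓z² - ¼ ≠ 0; add k_4 = ⅙y²z + ⅔yz² + 5/12yz + ½y - ⅓z² - ¼ to the basis.

The other S-polynomials (S(h_2,k_3), S(h_1,k_4), S(h_2,k_4), S(k_3,k_4)) all reduce to 0 modulo the current basis, so we have a Gröbner basis.
Inter-reduce: drop elements whose leading term is divisible by another's, tail-reduce, and make monic.
Reduced Gröbner basis: {x - ⅙yz - ⅔z² - ½, y²z + 4yz² + 5/2yz + 3y - 2z² - 3/2}.

Same reduced basis, so the two generating sets span the same ideal.
The same test decides containment: I ⊆ J iff every generator of I reduces to 0 modulo a Gröbner basis of J.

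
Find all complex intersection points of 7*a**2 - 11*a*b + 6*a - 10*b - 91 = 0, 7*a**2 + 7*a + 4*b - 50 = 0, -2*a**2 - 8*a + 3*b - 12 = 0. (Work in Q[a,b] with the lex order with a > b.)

{(-3, 2)}

Compute a lex Gröbner basis by Buchberger's algorithm.
f_1 = 7*a**2 - 11*a*b + 6*a - 10*b - 91, LT = a**2.
f_2 = 7*a**2 + 7*a + 4*b - 50, LT = a**2.
f_3 = -2*a**2 - 8*a + 3*b - 12, LT = a**2.

S(f_1,f_2): lcm = a**2. S = -11/7*a*b - 1/7*a - 2*b - 41/7.
  reduce S modulo (f_1, f_2, f_3):
  remainder -11/7*a*b - 1/7*a - 2*b - 41/7 ≠ 0; add h_4 = -11/7*a*b - 1/7*a - 2*b - 41/7 to the basis.

S(f_1,f_3): lcm = a**2. S = -11/7*a*b - 22/7*a + 1/14*b - 19.
  reduce S modulo (f_1, f_2, f_3, h_4):
  remainder -3*a + 29/14*b - 92/7 ≠ 0; add h_5 = -3*a + 29/14*b - 92/7 to the basis.

S(f_1,h_4): lcm = a**2*b. S = -1/11*a**2 - 11/7*a*b**2 - 32/77*a*b - 41/11*a - 10/7*b**2 - 13*b.
  reduce S modulo (f_1, f_2, f_3, h_4, h_5):
  remainder 4/7*b**2 - 46945/5082*b + 41137/2541 ≠ 0; add h_6 = 4/7*b**2 - 46945/5082*b + 41137/2541 to the basis.

S(f_3,h_4): lcm = a**2*b. S = -1/11*a**2 + 30/11*a*b - 41/11*a - 3/2*b**2 + 6*b.
  reduce S modulo (f_1, f_2, f_3, h_4, h_5, h_6):
  remainder -989957/40656*b + 989957/20328 ≠ 0; add h_7 = -989957/40656*b + 989957/20328 to the basis.

The other S-polynomials (S(f_2,f_3), S(f_2,h_4), S(f_1,h_5), S(f_2,h_5), S(f_3,h_5), S(h_4,h_5), S(f_1,h_6), S(f_2,h_6), S(f_3,h_6), S(h_4,h_6), S(h_5,h_6), S(f_1,h_7), S(f_2,h_7), S(f_3,h_7), S(h_4,h_7), S(h_5,h_7), S(h_6,h_7)) all reduce to 0 modulo the current basis, so we have a Gröbner basis.
Inter-reduce: drop elements whose leading term is divisible by another's, tail-reduce, and make monic.
Reduced Gröbner basis: {a + 3, b - 2}.

A lex Gröbner basis eliminates variables successively. Here b - 2 depends only on b, with roots {2}; lifting each root through the earlier basis elements recovers the full solutions.
  b = 2: the earlier basis element becomes a + 3 = 0, giving a = -3 — point (-3, 2).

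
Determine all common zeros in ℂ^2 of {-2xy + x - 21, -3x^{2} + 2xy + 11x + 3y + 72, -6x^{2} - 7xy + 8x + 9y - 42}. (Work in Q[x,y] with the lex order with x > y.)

{(-3, 4)}

Compute a lex Gröbner basis by Buchberger's algorithm.
f_1 = -2xy + x - 21, LT = xy.
f_2 = -3x^{2} + 2xy + 11x + 3y + 72, LT = x^{2}.
f_3 = -6x^{2} - 7xy + 8x + 9y - 42, LT = x^{2}.

S(f_1,f_2): lcm = x^{2}y. S = -\tfrac{1}{2}x^{2} + \tfrac{2}{3}xy^{2} + \tfrac{11}{3}xy + \tfrac{21}{2}x + y^{2} + 24y.
  leading term x^{2}: subtract (\tfrac{1}{6})·f_2 from -\tfrac{1}{2}x^{2} + \tfrac{2}{3}xy^{2} + \tfrac{11}{3}xy + \tfrac{21}{2}x + y^{2} + 24y → \tfrac{2}{3}xy^{2} + \tfrac{10}{3}xy + \tfrac{26}{3}x + y^{2} + \tfrac{47}{2}y - 12
  leading term xy^{2}: subtract (-\tfrac{1}{3}y)·f_1 from \tfrac{2}{3}xy^{2} + \tfrac{10}{3}xy + \tfrac{26}{3}x + y^{2} + \tfrac{47}{2}y - 12 → \tfrac{11}{3}xy + \tfrac{26}{3}x + y^{2} + \tfrac{33}{2}y - 12
  leading term xy: subtract (-\tfrac{11}{6})·f_1 from \tfrac{11}{3}xy + \tfrac{26}{3}x + y^{2} + \tfrac{33}{2}y - 12 → \tfrac{21}{2}x + y^{2} + \tfrac{33}{2}y - \tfrac{101}{2}
  leading term x: no divisor's leading term divides it; move \tfrac{21}{2}x to the remainder.
  leading term y^{2}: no divisor's leading term divides it; move y^{2} to the remainder.
  leading term y: no divisor's leading term divides it; move \tfrac{33}{2}y to the remainder.
  leading term 1: no divisor's leading term divides it; move -\tfrac{101}{2} to the remainder.
  remainder \tfrac{21}{2}x + y^{2} + \tfrac{33}{2}y - \tfrac{101}{2} ≠ 0; add h_4 = \tfrac{21}{2}x + y^{2} + \tfrac{33}{2}y - \tfrac{101}{2} to the basis.

S(f_1,f_3): lcm = x^{2}y. S = -\tfrac{1}{2}x^{2} - \tfrac{7}{6}xy^{2} + \tfrac{4}{3}xy + \tfrac{21}{2}x + \tfrac{3}{2}y^{2} - 7y.
  leading term x^{2}: subtract (\tfrac{1}{6})·f_2 from -\tfrac{1}{2}x^{2} - \tfrac{7}{6}xy^{2} + \tfrac{4}{3}xy + \tfrac{21}{2}x + \tfrac{3}{2}y^{2} - 7y → -\tfrac{7}{6}xy^{2} + xy + \tfrac{26}{3}x + \tfrac{3}{2}y^{2} - \tfrac{15}{2}y - 12
  leading term xy^{2}: subtract (\tfrac{7}{12}y)·f_1 from -\tfrac{7}{6}xy^{2} + xy + \tfrac{26}{3}x + \tfrac{3}{2}y^{2} - \tfrac{15}{2}y - 12 → \tfrac{5}{12}xy + \tfrac{26}{3}x + \tfrac{3}{2}y^{2} + \tfrac{19}{4}y - 12
  leading term xy: subtract (-\tfrac{5}{24})·f_1 from \tfrac{5}{12}xy + \tfrac{26}{3}x + \tfrac{3}{2}y^{2} + \tfrac{19}{4}y - 12 → \tfrac{71}{8}x + \tfrac{3}{2}y^{2} + \tfrac{19}{4}y - \tfrac{131}{8}
  leading term x: subtract (\tfrac{71}{84})·h_4 from \tfrac{71}{8}x + \tfrac{3}{2}y^{2} + \tfrac{19}{4}y - \tfrac{131}{8} → \tfrac{55}{84}y^{2} - \tfrac{515}{56}y + \tfrac{1105}{42}
  leading term y^{2}: no divisor's leading term divides it; move \tfrac{55}{84}y^{2} to the remainder.
  leading term y: no divisor's leading term divides it; move -\tfrac{515}{56}y to the remainder.
  leading term 1: no divisor's leading term divides it; move \tfrac{1105}{42} to the remainder.
  remainder \tfrac{55}{84}y^{2} - \tfrac{515}{56}y + \tfrac{1105}{42} ≠ 0; add h_5 = \tfrac{55}{84}y^{2} - \tfrac{515}{56}y + \tfrac{1105}{42} to the basis.

S(f_2,f_3): lcm = x^{2}. S = -\tfrac{11}{6}xy - \tfrac{7}{3}x + \tfrac{1}{2}y - 31.
  leading term xy: subtract (\tfrac{11}{12})·f_1 from -\tfrac{11}{6}xy - \tfrac{7}{3}x + \tfrac{1}{2}y - 31 → -\tfrac{13}{4}x + \tfrac{1}{2}y - \tfrac{47}{4}
  leading term x: subtract (-\tfrac{13}{42})·h_4 from -\tfrac{13}{4}x + \tfrac{1}{2}y - \tfrac{47}{4} → \tfrac{13}{42}y^{2} + \tfrac{157}{28}y - \tfrac{575}{21}
  leading term y^{2}: subtract (\tfrac{26}{55})·h_5 from \tfrac{13}{42}y^{2} + \tfrac{157}{28}y - \tfrac{575}{21} → \tfrac{219}{22}y - \tfrac{438}{11}
  leading term y: no divisor's leading term divides it; move \tfrac{219}{22}y to the remainder.
  leading term 1: no divisor's leading term divides it; move -\tfrac{438}{11} to the remainder.
  remainder \tfrac{219}{22}y - \tfrac{438}{11} ≠ 0; add h_6 = \tfrac{219}{22}y - \tfrac{438}{11} to the basis.

The other S-polynomials (S(f_1,h_4), S(f_2,h_4), S(f_3,h_4), S(f_1,h_5), S(f_2,h_5), S(f_3,h_5), S(h_4,h_5), S(f_1,h_6), S(f_2,h_6), S(f_3,h_6), S(h_4,h_6), S(h_5,h_6)) all reduce to 0 modulo the current basis, so we have a Gröbner basis.
Inter-reduce: drop elements whose leading term is divisible by another's, tail-reduce, and make monic.
Reduced Gröbner basis: {x + 3, y - 4}.

From the last basis element, y - 4 = 0, so y takes values in {4}. Each choice, substituted upward through the basis, yields the corresponding point(s) of the solution set.
  y = 4: the earlier basis element becomes x + 3 = 0, giving x = -3 — point (-3, 4).
Check: every point annihilates each of the original generators.
This is the nonlinear analogue of row-reducing a linear system.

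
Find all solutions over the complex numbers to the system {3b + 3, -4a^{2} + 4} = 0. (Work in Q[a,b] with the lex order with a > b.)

Compute a lex Gröbner basis by Buchberger's algorithm.
f_1 = 3b + 3, LT = b.
f_2 = -4a^{2} + 4, LT = a^{2}.

The S-polynomials (S(f_1,f_2)) all reduce to 0 modulo the current basis, so we have a Gröbner basis.
Inter-reduce: drop elements whose leading term is divisible by another's, tail-reduce, and make monic.
Reduced Gröbner basis: {a^{2} - 1, b + 1}.

The lex basis is triangular: the last element involves only b. Solving b + 1 = 0 gives b ∈ {-1}; substituting each value into the earlier elements determines the remaining variables.
  b = -1: the earlier basis element becomes a^{2} - 1 = 0, giving a = -1, 1 — points (-1, -1), (1, -1).

{(-1, -1), (1, -1)}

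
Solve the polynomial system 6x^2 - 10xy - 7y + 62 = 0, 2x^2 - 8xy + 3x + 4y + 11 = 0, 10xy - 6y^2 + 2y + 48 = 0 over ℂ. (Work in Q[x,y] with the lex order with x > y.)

Compute a lex Gröbner basis by Buchberger's algorithm.
f_1 = 6x^2 - 10xy - 7y + 62, LT = x^2.
f_2 = 2x^2 - 8xy + 3x + 4y + 11, LT = x^2.
f_3 = 10xy - 6y^2 + 2y + 48, LT = xy.

S(f_1,f_2): lcm = x^2. S = 7/3xy - 3/2x - 19/6y + 29/6.
  reduce S modulo (f_1, f_2, f_3):
  remainder -3/2x + 7/5y^2 - 109/30y - 191/30 ≠ 0; add h_4 = -3/2x + 7/5y^2 - 109/30y - 191/30 to the basis.

S(f_1,f_3): lcm = x^2y. S = -16/15xy^2 - 1/5xy - 24/5x - 7/6y^2 + 31/3y.
  reduce S modulo (f_1, f_2, f_3, h_4):
  remainder -16/25y^3 - 833/150y^2 + 678/25y + 64/3 ≠ 0; add h_5 = -16/25y^3 - 833/150y^2 + 678/25y + 64/3 to the basis.

S(f_2,f_3): lcm = x^2y. S = -17/5xy^2 + 13/10xy - 24/5x + 2y^2 + 11/2y.
  reduce S modulo (f_1, f_2, f_3, h_4, h_5):
  remainder 2669/160y^2 - 6391/120y - 808/15 ≠ 0; add h_6 = 2669/160y^2 - 6391/120y - 808/15 to the basis.

S(f_1,h_4): lcm = x^2. S = 14/15xy^2 - 184/45xy - 191/45x - 7/6y + 31/3.
  reduce S modulo (f_1, f_2, f_3, h_4, h_5, h_6):
  remainder -1067741/144126y + 2135482/72063 ≠ 0; add h_7 = -1067741/144126y + 2135482/72063 to the basis.

The other S-polynomials (S(f_2,h_4), S(f_3,h_4), S(f_1,h_5), S(f_2,h_5), S(f_3,h_5), S(h_4,h_5), S(f_1,h_6), S(f_2,h_6), S(f_3,h_6), S(h_4,h_6), S(h_5,h_6), S(f_1,h_7), S(f_2,h_7), S(f_3,h_7), S(h_4,h_7), S(h_5,h_7), S(h_6,h_7)) all reduce to 0 modulo the current basis, so we have a Gröbner basis.
Inter-reduce: drop elements whose leading term is divisible by another's, tail-reduce, and make monic.
Reduced Gröbner basis: {x - 1, y - 4}.

Since the basis is lex-ordered, y - 4 is univariate in y. Its roots are {4}. Back-substituting each root into the other basis elements fixes the other coordinates.
  y = 4: the earlier basis element becomes x - 1 = 0, giving x = 1 — point (1, 4).

{(1, 4)}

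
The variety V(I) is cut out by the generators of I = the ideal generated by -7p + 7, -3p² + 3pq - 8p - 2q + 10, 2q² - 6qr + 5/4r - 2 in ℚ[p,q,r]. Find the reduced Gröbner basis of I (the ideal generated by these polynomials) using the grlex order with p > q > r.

f_1 = -7p + 7, LT = p.
f_2 = -3p² + 3pq - 8p - 2q + 10, LT = p².
f_3 = 2q² - 6qr + 5/4r - 2, LT = q².

S(f_1,f_2): lcm = p². S = pq - 11/3p - ⅔q + 10/3.
  leading term pq: subtract (-1/7q)·f_1 from pq - 11/3p - ⅔q + 10/3 → -11/3p + ⅓q + 10/3
  leading term p: subtract (11/21)·f_1 from -11/3p + ⅓q + 10/3 → ⅓q - ⅓
  leading term q: no divisor's leading term divides it; move ⅓q to the remainder.
  leading term 1: no divisor's leading term divides it; move -⅓ to the remainder.
  remainder ⅓q - ⅓ ≠ 0; add g_4 = ⅓q - ⅓ to the basis.

S(f_3,g_4): lcm = q². S = -3qr + q + ⅝r - 1.
  leading term qr: subtract (-9r)·g_4 from -3qr + q + ⅝r - 1 → q - 19/8r - 1
  leading term q: subtract (3)·g_4 from q - 19/8r - 1 → -19/8r
  leading term r: no divisor's leading term divides it; move -19/8r to the remainder.
  remainder -19/8r ≠ 0; add g_5 = -19/8r to the basis.

The other S-polynomials (S(f_1,f_3), S(f_2,f_3), S(f_1,g_4), S(f_2,g_4), S(f_1,g_5), S(f_2,g_5), S(f_3,g_5), S(g_4,g_5)) all reduce to 0 modulo the current basis, so we have a Gröbner basis.
Inter-reduce: drop elements whose leading term is divisible by another's, tail-reduce, and make monic.

G = {p - 1, q - 1, r}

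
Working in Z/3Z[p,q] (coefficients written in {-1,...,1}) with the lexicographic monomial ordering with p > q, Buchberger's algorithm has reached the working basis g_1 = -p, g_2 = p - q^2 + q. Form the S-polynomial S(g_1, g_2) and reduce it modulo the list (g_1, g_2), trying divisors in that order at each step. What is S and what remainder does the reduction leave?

S(g_1, g_2) = q^2 - q; remainder on division = q^2 - q.

lcm(LM(g_1), LM(g_2)) = p.
S = (lcm/LT(g_1))·g_1 − (lcm/LT(g_2))·g_2 = q^2 - q.
Reduce S modulo (g_1, g_2) in that order:
  leading term q^2: no divisor's leading term divides it; move q^2 to the remainder.
  leading term q: no divisor's leading term divides it; move -q to the remainder.
The remainder q^2 - q is nonzero, so it would be added as the next basis element.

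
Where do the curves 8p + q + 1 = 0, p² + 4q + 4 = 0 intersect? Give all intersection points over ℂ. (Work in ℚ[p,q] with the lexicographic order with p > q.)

{(32, -257), (0, -1)}

Compute a lex Gröbner basis by Buchberger's algorithm.
f_1 = 8p + q + 1, LT = p.
f_2 = p² + 4q + 4, LT = p².

S(f_1,f_2): lcm = p². S = ⅛pq + ⅛p - 4q - 4.
  leading term pq: subtract (1/64q)·f_1 from ⅛pq + ⅛p - 4q - 4 → ⅛p - 1/64q² - 257/64q - 4
  leading term p: subtract (1/64)·f_1 from ⅛p - 1/64q² - 257/64q - 4 → -1/64q² - 129/32q - 257/64
  leading term q²: no divisor's leading term divides it; move -1/64q² to the remainder.
  leading term q: no divisor's leading term divides it; move -129/32q to the remainder.
  leading term 1: no divisor's leading term divides it; move -257/64 to the remainder.
  remainder -1/64q² - 129/32q - 257/64 ≠ 0; add h_3 = -1/64q² - 129/32q - 257/64 to the basis.

The other S-polynomials (S(f_1,h_3), S(f_2,h_3)) all reduce to 0 modulo the current basis, so we have a Gröbner basis.
Inter-reduce: drop elements whose leading term is divisible by another's, tail-reduce, and make monic.
Reduced Gröbner basis: {p + ⅛q + ⅛, q² + 258q + 257}.

Elimination: the polynomial q² + 258q + 257 lies in the elimination ideal for q, so q ∈ {-257, -1}. For each such q, the remaining basis elements (now univariate) give the rest of the solution.
  q = -257: the earlier basis element becomes p - 32 = 0, giving p = 32 — point (32, -257).
  q = -1: the earlier basis element becomes p = 0, giving p = 0 — point (0, -1).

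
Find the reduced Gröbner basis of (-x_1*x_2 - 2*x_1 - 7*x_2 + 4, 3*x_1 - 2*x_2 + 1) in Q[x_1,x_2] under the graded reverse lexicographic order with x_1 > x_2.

f_1 = -x_1*x_2 - 2*x_1 - 7*x_2 + 4, LT = x_1*x_2.
f_2 = 3*x_1 - 2*x_2 + 1, LT = x_1.

S(f_1,f_2): lcm = x_1*x_2. S = 2/3*x_2**2 + 2*x_1 + 20/3*x_2 - 4.
  reduce S modulo (f_1, f_2):
  remainder 2/3*x_2**2 + 8*x_2 - 14/3 ≠ 0; add g_3 = 2/3*x_2**2 + 8*x_2 - 14/3 to the basis.

The other S-polynomials (S(f_1,g_3), S(f_2,g_3)) all reduce to 0 modulo the current basis, so we have a Gröbner basis.
Inter-reduce: drop elements whose leading term is divisible by another's, tail-reduce, and make monic.

G = {x_2**2 + 12*x_2 - 7, x_1 - 2/3*x_2 + 1/3}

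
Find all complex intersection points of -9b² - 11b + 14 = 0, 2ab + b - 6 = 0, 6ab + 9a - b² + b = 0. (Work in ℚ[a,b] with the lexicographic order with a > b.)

{(-2, -2)}

Compute a lex Gröbner basis by Buchberger's algorithm.
f_1 = -9b² - 11b + 14, LT = b².
f_2 = 2ab + b - 6, LT = ab.
f_3 = 6ab + 9a - b² + b, LT = ab.

S(f_1,f_2): lcm = ab². S = 11/9ab - 14/9a - ½b² + 3b.
  leading term ab: subtract (11/18)·f_2 from 11/9ab - 14/9a - ½b² + 3b → -14/9a - ½b² + 43/18b + 11/3
  leading term a: no divisor's leading term divides it; move -14/9a to the remainder.
  leading term b²: subtract (1/18)·f_1 from -½b² + 43/18b + 11/3 → 3b + 26/9
  leading term b: no divisor's leading term divides it; move 3b to the remainder.
  leading term 1: no divisor's leading term divides it; move 26/9 to the remainder.
  remainder -14/9a + 3b + 26/9 ≠ 0; add h_4 = -14/9a + 3b + 26/9 to the basis.

S(f_1,f_3): lcm = ab². S = -5/18ab - 14/9a + ⅙b³ - ⅙b².
  leading term ab: subtract (-5/36)·f_2 from -5/18ab - 14/9a + ⅙b³ - ⅙b² → -14/9a + ⅙b³ - ⅙b² + 5/36b - ⅚
  leading term a: subtract (1)·h_4 from -14/9a + ⅙b³ - ⅙b² + 5/36b - ⅚ → ⅙b³ - ⅙b² - 103/36b - 67/18
  leading term b³: subtract (-1/54b)·f_1 from ⅙b³ - ⅙b² - 103/36b - 67/18 → -10/27b² - 281/108b - 67/18
  leading term b²: subtract (10/243)·f_1 from -10/27b² - 281/108b - 67/18 → -2089/972b - 2089/486
  leading term b: no divisor's leading term divides it; move -2089/972b to the remainder.
  leading term 1: no divisor's leading term divides it; move -2089/486 to the remainder.
  remainder -2089/972b - 2089/486 ≠ 0; add h_5 = -2089/972b - 2089/486 to the basis.

The other S-polynomials (S(f_2,f_3), S(f_1,h_4), S(f_2,h_4), S(f_3,h_4), S(f_1,h_5), S(f_2,h_5), S(f_3,h_5), S(h_4,h_5)) all reduce to 0 modulo the current basis, so we have a Gröbner basis.
Inter-reduce: drop elements whose leading term is divisible by another's, tail-reduce, and make monic.
Reduced Gröbner basis: {a + 2, b + 2}.

Elimination: the polynomial b + 2 lies in the elimination ideal for b, so b ∈ {-2}. For each such b, the remaining basis elements (now univariate) give the rest of the solution.
  b = -2: the earlier basis element becomes a + 2 = 0, giving a = -2 — point (-2, -2).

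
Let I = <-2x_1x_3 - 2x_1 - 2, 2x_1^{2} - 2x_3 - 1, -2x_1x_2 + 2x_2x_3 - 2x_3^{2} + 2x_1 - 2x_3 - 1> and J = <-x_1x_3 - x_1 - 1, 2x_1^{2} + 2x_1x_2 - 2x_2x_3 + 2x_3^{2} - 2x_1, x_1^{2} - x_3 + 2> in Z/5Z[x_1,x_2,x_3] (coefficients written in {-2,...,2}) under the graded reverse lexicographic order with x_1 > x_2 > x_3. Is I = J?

Equality of ideals is decidable: compute both reduced Gröbner bases (unique for the ordering) and check whether they agree.
Buchberger on the first generating set:
f_1 = -2x_1x_3 - 2x_1 - 2, LT = x_1x_3.
f_2 = 2x_1^{2} - 2x_3 - 1, LT = x_1^{2}.
f_3 = -2x_1x_2 + 2x_2x_3 - 2x_3^{2} + 2x_1 - 2x_3 - 1, LT = x_1x_2.

S(f_1,f_2): lcm = x_1^{2}x_3. S = x_1^{2} + x_3^{2} + x_1 - 2x_3.
  reduce S modulo (f_1, f_2, f_3):
  remainder x_3^{2} + x_1 - x_3 - 2 ≠ 0; add g_4 = x_3^{2} + x_1 - x_3 - 2 to the basis.

S(f_1,f_3): lcm = x_1x_2x_3. S = x_2x_3^{2} - x_3^{3} + x_1x_2 + x_1x_3 - x_3^{2} + x_2 + 2x_3.
  reduce S modulo (f_1, f_2, f_3, g_4):
  remainder x_2x_3 - 2x_2 - 2x_3 - 1 ≠ 0; add g_5 = x_2x_3 - 2x_2 - 2x_3 - 1 to the basis.

S(f_2,f_3): lcm = x_1^{2}x_2. S = x_1x_2x_3 - x_1x_3^{2} + x_1^{2} - x_1x_3 - x_2x_3 + 2x_1 + 2x_2.
  reduce S modulo (f_1, f_2, f_3, g_4, g_5):
  remainder 2x_2 + 1 ≠ 0; add g_6 = 2x_2 + 1 to the basis.

The other S-polynomials (S(f_1,g_4), S(f_2,g_4), S(f_3,g_4), S(f_1,g_5), S(f_2,g_5), S(f_3,g_5), S(g_4,g_5), S(f_1,g_6), S(f_2,g_6), S(f_3,g_6), S(g_4,g_6), S(g_5,g_6)) all reduce to 0 modulo the current basis, so we have a Gröbner basis.
Inter-reduce: drop elements whose leading term is divisible by another's, tail-reduce, and make monic.
Reduced Gröbner basis: {x_1^{2} - x_3 + 2, x_1x_3 + x_1 + 1, x_3^{2} + x_1 - x_3 - 2, x_2 - 2}.

Buchberger on the second generating set:
h_1 = -x_1x_3 - x_1 - 1, LT = x_1x_3.
h_2 = 2x_1^{2} + 2x_1x_2 - 2x_2x_3 + 2x_3^{2} - 2x_1, LT = x_1^{2}.
h_3 = x_1^{2} - x_3 + 2, LT = x_1^{2}.

S(h_1,h_2): lcm = x_1^{2}x_3. S = -x_1x_2x_3 + x_2x_3^{2} - x_3^{3} + x_1^{2} + x_1x_3 + x_1.
  reduce S modulo (h_1, h_2, h_3):
  remainder x_2x_3^{2} - x_3^{3} + x_2x_3 - x_3^{2} + x_1 + x_2 - 1 ≠ 0; add k_4 = x_2x_3^{2} - x_3^{3} + x_2x_3 - x_3^{2} + x_1 + x_2 - 1 to the basis.

S(h_1,h_3): lcm = x_1^{2}x_3. S = x_1^{2} + x_3^{2} + x_1 - 2x_3.
  reduce S modulo (h_1, h_2, h_3, k_4):
  remainder -x_1x_2 + x_2x_3 + 2x_1 - 2x_3 ≠ 0; add k_5 = -x_1x_2 + x_2x_3 + 2x_1 - 2x_3 to the basis.

S(h_2,h_3): lcm = x_1^{2}. S = x_1x_2 - x_2x_3 + x_3^{2} - x_1 + x_3 - 2.
  reduce S modulo (h_1, h_2, h_3, k_4, k_5):
  remainder x_3^{2} + x_1 - x_3 - 2 ≠ 0; add k_6 = x_3^{2} + x_1 - x_3 - 2 to the basis.

S(h_2,k_5): lcm = x_1^{2}x_2. S = x_1x_2^{2} + x_1x_2x_3 - x_2^{2}x_3 + x_2x_3^{2} + 2x_1^{2} - x_1x_2 - 2x_1x_3.
  reduce S modulo (h_1, h_2, h_3, k_4, k_5, k_6):
  remainder 2x_2x_3 - 2x_2 + x_3 - 1 ≠ 0; add k_7 = 2x_2x_3 - 2x_2 + x_3 - 1 to the basis.

S(h_3,k_5): lcm = x_1^{2}x_2. S = x_1x_2x_3 + 2x_1^{2} - 2x_1x_3 - x_2x_3 + 2x_2.
  reduce S modulo (h_1, h_2, h_3, k_4, k_5, k_6, k_7):
  remainder -x_2 + 2 ≠ 0; add k_8 = -x_2 + 2 to the basis.

The other S-polynomials (S(h_1,k_4), S(h_2,k_4), S(h_3,k_4), S(h_1,k_5), S(k_4,k_5), S(h_1,k_6), S(h_2,k_6), S(h_3,k_6), S(k_4,k_6), S(k_5,k_6), S(h_1,k_7), S(h_2,k_7), S(h_3,k_7), S(k_4,k_7), S(k_5,k_7), S(k_6,k_7), S(h_1,k_8), S(h_2,k_8), S(h_3,k_8), S(k_4,k_8), S(k_5,k_8), S(k_6,k_8), S(k_7,k_8)) all reduce to 0 modulo the current basis, so we have a Gröbner basis.
Inter-reduce: drop elements whose leading term is divisible by another's, tail-reduce, and make monic.
Reduced Gröbner basis: {x_1^{2} - x_3 + 2, x_1x_3 + x_1 + 1, x_3^{2} + x_1 - x_3 - 2, x_2 - 2}.

Same reduced basis, so the two generating sets span the same ideal.

Yes, the ideals are equal.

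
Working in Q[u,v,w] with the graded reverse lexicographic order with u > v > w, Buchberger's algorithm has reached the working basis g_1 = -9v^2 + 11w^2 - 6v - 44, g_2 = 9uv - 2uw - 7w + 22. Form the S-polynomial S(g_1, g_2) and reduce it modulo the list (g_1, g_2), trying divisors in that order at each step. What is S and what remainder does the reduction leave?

S(g_1, g_2) = 2/9uvw - 11/9uw^2 + 2/3uv + 7/9vw + 44/9u - 22/9v; remainder on division = -95/81uw^2 + 4/27uw + 7/9vw + 14/81w^2 + 44/9u - 22/9v - 2/81w - 44/27.

lcm(LM(g_1), LM(g_2)) = uv^2.
S = (lcm/LT(g_1))·g_1 − (lcm/LT(g_2))·g_2 = 2/9uvw - 11/9uw^2 + 2/3uv + 7/9vw + 44/9u - 22/9v.
Reduce S modulo (g_1, g_2) in that order:
  leading term uvw: subtract (2/81w)·g_2 from 2/9uvw - 11/9uw^2 + 2/3uv + 7/9vw + 44/9u - 22/9v → -95/81uw^2 + 2/3uv + 7/9vw + 14/81w^2 + 44/9u - 22/9v - 44/81w
  leading term uw^2: no divisor's leading term divides it; move -95/81uw^2 to the remainder.
  leading term uv: subtract (2/27)·g_2 from 2/3uv + 7/9vw + 14/81w^2 + 44/9u - 22/9v - 44/81w → 4/27uw + 7/9vw + 14/81w^2 + 44/9u - 22/9v - 2/81w - 44/27
  leading term uw: no divisor's leading term divides it; move 4/27uw to the remainder.
  leading term vw: no divisor's leading term divides it; move 7/9vw to the remainder.
  leading term w^2: no divisor's leading term divides it; move 14/81w^2 to the remainder.
  leading term u: no divisor's leading term divides it; move 44/9u to the remainder.
  leading term v: no divisor's leading term divides it; move -22/9v to the remainder.
  leading term w: no divisor's leading term divides it; move -2/81w to the remainder.
  leading term 1: no divisor's leading term divides it; move -44/27 to the remainder.
The remainder -95/81uw^2 + 4/27uw + 7/9vw + 14/81w^2 + 44/9u - 22/9v - 2/81w - 44/27 is nonzero, so it would be added as the next basis element.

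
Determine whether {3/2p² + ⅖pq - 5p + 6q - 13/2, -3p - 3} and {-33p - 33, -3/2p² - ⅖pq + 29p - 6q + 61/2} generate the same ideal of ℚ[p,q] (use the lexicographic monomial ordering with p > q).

For a fixed monomial order, each ideal has a unique reduced Gröbner basis; comparing bases decides equality.
Buchberger on the first generating set:
f_1 = 3/2p² + ⅖pq - 5p + 6q - 13/2, LT = p².
f_2 = -3p - 3, LT = p.

S(f_1,f_2): lcm = p². S = 4/15pq - 13/3p + 4q - 13/3.
  reduce S modulo (f_1, f_2):
  remainder 56/15q ≠ 0; add g_3 = 56/15q to the basis.

The other S-polynomials (S(f_1,g_3), S(f_2,g_3)) all reduce to 0 modulo the current basis, so we have a Gröbner basis.
Inter-reduce: drop elements whose leading term is divisible by another's, tail-reduce, and make monic.
Reduced Gröbner basis: {p + 1, q}.

Buchberger on the second generating set:
h_1 = -33p - 33, LT = p.
h_2 = -3/2p² - ⅖pq + 29p - 6q + 61/2, LT = p².

S(h_1,h_2): lcm = p². S = -4/15pq + 61/3p - 4q + 61/3.
  reduce S modulo (h_1, h_2):
  remainder -56/15q ≠ 0; add k_3 = -56/15q to the basis.

The other S-polynomials (S(h_1,k_3), S(h_2,k_3)) all reduce to 0 modulo the current basis, so we have a Gröbner basis.
Inter-reduce: drop elements whose leading term is divisible by another's, tail-reduce, and make monic.
Reduced Gröbner basis: {p + 1, q}.

These coincide, so the ideals are equal.

Yes, the ideals are equal.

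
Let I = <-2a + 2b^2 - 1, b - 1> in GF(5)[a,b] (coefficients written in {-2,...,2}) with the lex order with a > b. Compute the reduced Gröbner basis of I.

G = {a + 2, b - 1}

f_1 = -2a + 2b^2 - 1, LT = a.
f_2 = b - 1, LT = b.

The S-polynomials (S(f_1,f_2)) all reduce to 0 modulo the current basis, so we have a Gröbner basis.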